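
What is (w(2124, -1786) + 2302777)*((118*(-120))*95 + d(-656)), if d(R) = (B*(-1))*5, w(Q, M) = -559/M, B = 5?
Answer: -5532587949008225/1786 ≈ -3.0978e+12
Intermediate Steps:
d(R) = -25 (d(R) = (5*(-1))*5 = -5*5 = -25)
(w(2124, -1786) + 2302777)*((118*(-120))*95 + d(-656)) = (-559/(-1786) + 2302777)*((118*(-120))*95 - 25) = (-559*(-1/1786) + 2302777)*(-14160*95 - 25) = (559/1786 + 2302777)*(-1345200 - 25) = (4112760281/1786)*(-1345225) = -5532587949008225/1786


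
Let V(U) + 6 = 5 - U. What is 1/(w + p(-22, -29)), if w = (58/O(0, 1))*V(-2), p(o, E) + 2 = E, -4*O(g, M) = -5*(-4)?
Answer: -5/213 ≈ -0.023474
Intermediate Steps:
O(g, M) = -5 (O(g, M) = -(-5)*(-4)/4 = -1/4*20 = -5)
V(U) = -1 - U (V(U) = -6 + (5 - U) = -1 - U)
p(o, E) = -2 + E
w = -58/5 (w = (58/(-5))*(-1 - 1*(-2)) = (58*(-1/5))*(-1 + 2) = -58/5*1 = -58/5 ≈ -11.600)
1/(w + p(-22, -29)) = 1/(-58/5 + (-2 - 29)) = 1/(-58/5 - 31) = 1/(-213/5) = -5/213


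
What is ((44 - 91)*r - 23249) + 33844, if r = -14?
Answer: 11253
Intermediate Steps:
((44 - 91)*r - 23249) + 33844 = ((44 - 91)*(-14) - 23249) + 33844 = (-47*(-14) - 23249) + 33844 = (658 - 23249) + 33844 = -22591 + 33844 = 11253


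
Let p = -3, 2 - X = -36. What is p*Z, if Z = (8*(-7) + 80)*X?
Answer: -2736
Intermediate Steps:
X = 38 (X = 2 - 1*(-36) = 2 + 36 = 38)
Z = 912 (Z = (8*(-7) + 80)*38 = (-56 + 80)*38 = 24*38 = 912)
p*Z = -3*912 = -2736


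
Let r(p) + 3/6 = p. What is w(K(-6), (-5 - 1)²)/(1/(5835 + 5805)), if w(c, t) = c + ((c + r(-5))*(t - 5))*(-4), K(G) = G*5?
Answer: 50890080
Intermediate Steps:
r(p) = -½ + p
K(G) = 5*G
w(c, t) = c - 4*(-5 + t)*(-11/2 + c) (w(c, t) = c + ((c + (-½ - 5))*(t - 5))*(-4) = c + ((c - 11/2)*(-5 + t))*(-4) = c + ((-11/2 + c)*(-5 + t))*(-4) = c + ((-5 + t)*(-11/2 + c))*(-4) = c - 4*(-5 + t)*(-11/2 + c))
w(K(-6), (-5 - 1)²)/(1/(5835 + 5805)) = (-110 + 21*(5*(-6)) + 22*(-5 - 1)² - 4*5*(-6)*(-5 - 1)²)/(1/(5835 + 5805)) = (-110 + 21*(-30) + 22*(-6)² - 4*(-30)*(-6)²)/(1/11640) = (-110 - 630 + 22*36 - 4*(-30)*36)/(1/11640) = (-110 - 630 + 792 + 4320)*11640 = 4372*11640 = 50890080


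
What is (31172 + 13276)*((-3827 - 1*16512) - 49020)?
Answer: -3082868832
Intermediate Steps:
(31172 + 13276)*((-3827 - 1*16512) - 49020) = 44448*((-3827 - 16512) - 49020) = 44448*(-20339 - 49020) = 44448*(-69359) = -3082868832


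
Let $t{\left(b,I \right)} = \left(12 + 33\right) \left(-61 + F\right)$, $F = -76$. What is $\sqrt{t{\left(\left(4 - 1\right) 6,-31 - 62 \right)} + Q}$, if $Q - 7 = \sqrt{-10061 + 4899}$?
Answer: $\sqrt{-6158 + i \sqrt{5162}} \approx 0.4578 + 78.474 i$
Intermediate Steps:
$Q = 7 + i \sqrt{5162}$ ($Q = 7 + \sqrt{-10061 + 4899} = 7 + \sqrt{-5162} = 7 + i \sqrt{5162} \approx 7.0 + 71.847 i$)
$t{\left(b,I \right)} = -6165$ ($t{\left(b,I \right)} = \left(12 + 33\right) \left(-61 - 76\right) = 45 \left(-137\right) = -6165$)
$\sqrt{t{\left(\left(4 - 1\right) 6,-31 - 62 \right)} + Q} = \sqrt{-6165 + \left(7 + i \sqrt{5162}\right)} = \sqrt{-6158 + i \sqrt{5162}}$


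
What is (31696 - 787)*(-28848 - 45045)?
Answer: -2283958737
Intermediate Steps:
(31696 - 787)*(-28848 - 45045) = 30909*(-73893) = -2283958737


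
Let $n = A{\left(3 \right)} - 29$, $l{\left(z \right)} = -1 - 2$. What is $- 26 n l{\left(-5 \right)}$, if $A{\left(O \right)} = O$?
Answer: $-2028$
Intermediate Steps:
$l{\left(z \right)} = -3$ ($l{\left(z \right)} = -1 - 2 = -3$)
$n = -26$ ($n = 3 - 29 = -26$)
$- 26 n l{\left(-5 \right)} = \left(-26\right) \left(-26\right) \left(-3\right) = 676 \left(-3\right) = -2028$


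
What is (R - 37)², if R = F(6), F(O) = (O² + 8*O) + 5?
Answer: 2704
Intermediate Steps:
F(O) = 5 + O² + 8*O
R = 89 (R = 5 + 6² + 8*6 = 5 + 36 + 48 = 89)
(R - 37)² = (89 - 37)² = 52² = 2704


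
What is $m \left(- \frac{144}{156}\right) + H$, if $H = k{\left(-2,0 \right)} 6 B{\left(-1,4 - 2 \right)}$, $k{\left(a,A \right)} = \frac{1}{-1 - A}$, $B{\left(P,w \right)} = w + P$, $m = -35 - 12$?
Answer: $\frac{486}{13} \approx 37.385$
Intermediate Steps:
$m = -47$ ($m = -35 - 12 = -47$)
$B{\left(P,w \right)} = P + w$
$H = -6$ ($H = - \frac{1}{1 + 0} \cdot 6 \left(-1 + \left(4 - 2\right)\right) = - 1^{-1} \cdot 6 \left(-1 + 2\right) = \left(-1\right) 1 \cdot 6 \cdot 1 = \left(-1\right) 6 \cdot 1 = \left(-6\right) 1 = -6$)
$m \left(- \frac{144}{156}\right) + H = - 47 \left(- \frac{144}{156}\right) - 6 = - 47 \left(\left(-144\right) \frac{1}{156}\right) - 6 = \left(-47\right) \left(- \frac{12}{13}\right) - 6 = \frac{564}{13} - 6 = \frac{486}{13}$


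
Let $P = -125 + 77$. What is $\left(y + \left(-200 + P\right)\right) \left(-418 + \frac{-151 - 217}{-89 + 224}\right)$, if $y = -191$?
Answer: $\frac{24934322}{135} \approx 1.847 \cdot 10^{5}$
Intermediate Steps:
$P = -48$
$\left(y + \left(-200 + P\right)\right) \left(-418 + \frac{-151 - 217}{-89 + 224}\right) = \left(-191 - 248\right) \left(-418 + \frac{-151 - 217}{-89 + 224}\right) = \left(-191 - 248\right) \left(-418 - \frac{368}{135}\right) = - 439 \left(-418 - \frac{368}{135}\right) = \left(-439\right) \left(- \frac{56798}{135}\right) = \frac{24934322}{135}$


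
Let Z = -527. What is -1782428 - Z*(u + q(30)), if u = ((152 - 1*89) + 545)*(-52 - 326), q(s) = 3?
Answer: -122898095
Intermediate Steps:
u = -229824 (u = ((152 - 89) + 545)*(-378) = (63 + 545)*(-378) = 608*(-378) = -229824)
-1782428 - Z*(u + q(30)) = -1782428 - (-527)*(-229824 + 3) = -1782428 - (-527)*(-229821) = -1782428 - 1*121115667 = -1782428 - 121115667 = -122898095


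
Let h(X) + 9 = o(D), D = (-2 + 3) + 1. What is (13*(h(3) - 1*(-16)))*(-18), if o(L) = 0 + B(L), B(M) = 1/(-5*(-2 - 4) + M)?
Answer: -26325/16 ≈ -1645.3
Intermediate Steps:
B(M) = 1/(30 + M) (B(M) = 1/(-5*(-6) + M) = 1/(30 + M))
D = 2 (D = 1 + 1 = 2)
o(L) = 1/(30 + L) (o(L) = 0 + 1/(30 + L) = 1/(30 + L))
h(X) = -287/32 (h(X) = -9 + 1/(30 + 2) = -9 + 1/32 = -287/32)
(13*(h(3) - 1*(-16)))*(-18) = (13*(-287/32 - 1*(-16)))*(-18) = (13*(-287/32 + 16))*(-18) = (13*(225/32))*(-18) = (2925/32)*(-18) = -26325/16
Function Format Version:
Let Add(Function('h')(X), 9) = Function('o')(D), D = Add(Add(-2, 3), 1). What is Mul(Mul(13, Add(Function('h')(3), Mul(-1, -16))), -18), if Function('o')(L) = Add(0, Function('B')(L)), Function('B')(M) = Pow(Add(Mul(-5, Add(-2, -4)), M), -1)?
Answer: Rational(-26325, 16) ≈ -1645.3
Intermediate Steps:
Function('B')(M) = Pow(Add(30, M), -1) (Function('B')(M) = Pow(Add(Mul(-5, -6), M), -1) = Pow(Add(30, M), -1))
D = 2 (D = Add(1, 1) = 2)
Function('o')(L) = Pow(Add(30, L), -1) (Function('o')(L) = Add(0, Pow(Add(30, L), -1)) = Pow(Add(30, L), -1))
Function('h')(X) = Rational(-287, 32) (Function('h')(X) = Add(-9, Pow(Add(30, 2), -1)) = Add(-9, Pow(32, -1)) = Add(-9, Rational(1, 32)) = Rational(-287, 32))
Mul(Mul(13, Add(Function('h')(3), Mul(-1, -16))), -18) = Mul(Mul(13, Add(Rational(-287, 32), Mul(-1, -16))), -18) = Mul(Mul(13, Add(Rational(-287, 32), 16)), -18) = Mul(Mul(13, Rational(225, 32)), -18) = Mul(Rational(2925, 32), -18) = Rational(-26325, 16)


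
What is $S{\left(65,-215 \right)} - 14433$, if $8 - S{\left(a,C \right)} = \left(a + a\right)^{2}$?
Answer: $-31325$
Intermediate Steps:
$S{\left(a,C \right)} = 8 - 4 a^{2}$ ($S{\left(a,C \right)} = 8 - \left(a + a\right)^{2} = 8 - \left(2 a\right)^{2} = 8 - 4 a^{2}$)
$S{\left(65,-215 \right)} - 14433 = \left(8 - 4 \cdot 65^{2}\right) - 14433 = \left(8 - 16900\right) - 14433 = -16892 - 14433 = -31325$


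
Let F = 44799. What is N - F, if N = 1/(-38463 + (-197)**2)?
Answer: -15500453/346 ≈ -44799.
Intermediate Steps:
N = 1/346 (N = 1/(-38463 + 38809) = 1/346 ≈ 0.0028902)
N - F = 1/346 - 1*44799 = 1/346 - 44799 = -15500453/346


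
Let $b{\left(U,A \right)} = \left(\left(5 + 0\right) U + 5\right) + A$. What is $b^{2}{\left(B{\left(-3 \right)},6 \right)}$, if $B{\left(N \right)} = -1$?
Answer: $36$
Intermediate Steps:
$b{\left(U,A \right)} = 5 + A + 5 U$ ($b{\left(U,A \right)} = \left(5 U + 5\right) + A = \left(5 + 5 U\right) + A = 5 + A + 5 U$)
$b^{2}{\left(B{\left(-3 \right)},6 \right)} = \left(5 + 6 + 5 \left(-1\right)\right)^{2} = \left(5 + 6 - 5\right)^{2} = 6^{2} = 36$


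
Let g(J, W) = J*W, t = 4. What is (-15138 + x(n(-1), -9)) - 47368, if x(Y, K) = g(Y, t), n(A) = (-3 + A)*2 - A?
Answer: -62534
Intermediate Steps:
n(A) = -6 + A (n(A) = (-6 + 2*A) - A = -6 + A)
x(Y, K) = 4*Y (x(Y, K) = Y*4 = 4*Y)
(-15138 + x(n(-1), -9)) - 47368 = (-15138 + 4*(-6 - 1)) - 47368 = (-15138 + 4*(-7)) - 47368 = (-15138 - 28) - 47368 = -15166 - 47368 = -62534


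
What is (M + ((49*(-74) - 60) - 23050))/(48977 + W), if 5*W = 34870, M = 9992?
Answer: -2392/7993 ≈ -0.29926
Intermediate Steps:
W = 6974 (W = (1/5)*34870 = 6974)
(M + ((49*(-74) - 60) - 23050))/(48977 + W) = (9992 + ((49*(-74) - 60) - 23050))/(48977 + 6974) = (9992 + ((-3626 - 60) - 23050))/55951 = (9992 + (-3686 - 23050))*(1/55951) = (9992 - 26736)*(1/55951) = -16744*1/55951 = -2392/7993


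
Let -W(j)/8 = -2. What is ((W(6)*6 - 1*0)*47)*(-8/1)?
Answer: -36096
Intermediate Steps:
W(j) = 16 (W(j) = -8*(-2) = 16)
((W(6)*6 - 1*0)*47)*(-8/1) = ((16*6 - 1*0)*47)*(-8/1) = ((96 + 0)*47)*(-8*1) = (96*47)*(-8) = 4512*(-8) = -36096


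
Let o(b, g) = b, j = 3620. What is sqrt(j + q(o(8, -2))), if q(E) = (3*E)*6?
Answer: 2*sqrt(941) ≈ 61.351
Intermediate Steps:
q(E) = 18*E
sqrt(j + q(o(8, -2))) = sqrt(3620 + 18*8) = sqrt(3620 + 144) = sqrt(3764) = 2*sqrt(941)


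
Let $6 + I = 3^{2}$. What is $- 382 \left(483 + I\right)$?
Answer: $-185652$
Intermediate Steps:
$I = 3$ ($I = -6 + 3^{2} = -6 + 9 = 3$)
$- 382 \left(483 + I\right) = - 382 \left(483 + 3\right) = \left(-382\right) 486 = -185652$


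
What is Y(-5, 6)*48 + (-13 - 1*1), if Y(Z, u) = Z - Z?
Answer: -14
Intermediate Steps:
Y(Z, u) = 0
Y(-5, 6)*48 + (-13 - 1*1) = 0*48 + (-13 - 1*1) = 0 + (-13 - 1) = 0 - 14 = -14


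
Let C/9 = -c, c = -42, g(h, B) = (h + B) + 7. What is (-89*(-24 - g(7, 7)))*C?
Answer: 1513890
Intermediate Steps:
g(h, B) = 7 + B + h (g(h, B) = (B + h) + 7 = 7 + B + h)
C = 378 (C = 9*(-1*(-42)) = 9*42 = 378)
(-89*(-24 - g(7, 7)))*C = -89*(-24 - (7 + 7 + 7))*378 = -89*(-24 - 1*21)*378 = -89*(-24 - 21)*378 = -89*(-45)*378 = 4005*378 = 1513890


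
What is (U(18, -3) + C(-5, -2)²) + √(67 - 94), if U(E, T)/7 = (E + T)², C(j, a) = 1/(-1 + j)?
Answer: 56701/36 + 3*I*√3 ≈ 1575.0 + 5.1962*I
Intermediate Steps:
U(E, T) = 7*(E + T)²
(U(18, -3) + C(-5, -2)²) + √(67 - 94) = (7*(18 - 3)² + (1/(-1 - 5))²) + √(67 - 94) = (7*15² + (1/(-6))²) + √(-27) = (7*225 + (-⅙)²) + 3*I*√3 = (1575 + 1/36) + 3*I*√3 = 56701/36 + 3*I*√3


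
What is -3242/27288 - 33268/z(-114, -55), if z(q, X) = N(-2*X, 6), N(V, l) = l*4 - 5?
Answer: -453939391/259236 ≈ -1751.1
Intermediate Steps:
N(V, l) = -5 + 4*l (N(V, l) = 4*l - 5 = -5 + 4*l)
z(q, X) = 19 (z(q, X) = -5 + 4*6 = -5 + 24 = 19)
-3242/27288 - 33268/z(-114, -55) = -3242/27288 - 33268/19 = -3242*1/27288 - 33268*1/19 = -1621/13644 - 33268/19 = -453939391/259236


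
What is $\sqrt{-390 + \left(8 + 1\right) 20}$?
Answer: $i \sqrt{210} \approx 14.491 i$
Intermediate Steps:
$\sqrt{-390 + \left(8 + 1\right) 20} = \sqrt{-390 + 9 \cdot 20} = \sqrt{-390 + 180} = \sqrt{-210} = i \sqrt{210}$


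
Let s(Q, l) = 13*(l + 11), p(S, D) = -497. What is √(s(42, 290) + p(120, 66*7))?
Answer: 2*√854 ≈ 58.447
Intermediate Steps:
s(Q, l) = 143 + 13*l (s(Q, l) = 13*(11 + l) = 143 + 13*l)
√(s(42, 290) + p(120, 66*7)) = √((143 + 13*290) - 497) = √((143 + 3770) - 497) = √(3913 - 497) = √3416 = 2*√854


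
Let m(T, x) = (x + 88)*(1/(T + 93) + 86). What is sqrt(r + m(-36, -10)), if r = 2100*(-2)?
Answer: sqrt(905882)/19 ≈ 50.094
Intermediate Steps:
r = -4200
m(T, x) = (86 + 1/(93 + T))*(88 + x) (m(T, x) = (88 + x)*(1/(93 + T) + 86) = (88 + x)*(86 + 1/(93 + T)) = (86 + 1/(93 + T))*(88 + x))
sqrt(r + m(-36, -10)) = sqrt(-4200 + (703912 + 7568*(-36) + 7999*(-10) + 86*(-36)*(-10))/(93 - 36)) = sqrt(-4200 + (703912 - 272448 - 79990 + 30960)/57) = sqrt(-4200 + (1/57)*382434) = sqrt(-4200 + 127478/19) = sqrt(47678/19) = sqrt(905882)/19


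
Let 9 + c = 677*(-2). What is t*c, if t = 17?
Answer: -23171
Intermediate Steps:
c = -1363 (c = -9 + 677*(-2) = -9 - 1354 = -1363)
t*c = 17*(-1363) = -23171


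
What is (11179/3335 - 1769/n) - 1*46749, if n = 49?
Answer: -7644839679/163415 ≈ -46782.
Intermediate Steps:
(11179/3335 - 1769/n) - 1*46749 = (11179/3335 - 1769/49) - 1*46749 = (11179*(1/3335) - 1769*1/49) - 46749 = (11179/3335 - 1769/49) - 46749 = -5351844/163415 - 46749 = -7644839679/163415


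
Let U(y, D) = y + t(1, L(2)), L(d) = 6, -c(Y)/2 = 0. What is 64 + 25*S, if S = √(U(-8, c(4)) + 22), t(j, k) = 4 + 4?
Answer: 64 + 25*√22 ≈ 181.26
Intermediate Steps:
c(Y) = 0 (c(Y) = -2*0 = 0)
t(j, k) = 8
U(y, D) = 8 + y (U(y, D) = y + 8 = 8 + y)
S = √22 (S = √((8 - 8) + 22) = √(0 + 22) = √22 ≈ 4.6904)
64 + 25*S = 64 + 25*√22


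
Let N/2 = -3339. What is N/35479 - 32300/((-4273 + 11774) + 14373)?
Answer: -646023136/388033823 ≈ -1.6649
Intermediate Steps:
N = -6678 (N = 2*(-3339) = -6678)
N/35479 - 32300/((-4273 + 11774) + 14373) = -6678/35479 - 32300/((-4273 + 11774) + 14373) = -6678*1/35479 - 32300/(7501 + 14373) = -6678/35479 - 32300/21874 = -6678/35479 - 32300*1/21874 = -6678/35479 - 16150/10937 = -646023136/388033823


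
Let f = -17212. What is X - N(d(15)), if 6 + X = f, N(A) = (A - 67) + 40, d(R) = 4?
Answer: -17195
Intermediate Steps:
N(A) = -27 + A (N(A) = (-67 + A) + 40 = -27 + A)
X = -17218 (X = -6 - 17212 = -17218)
X - N(d(15)) = -17218 - (-27 + 4) = -17218 - 1*(-23) = -17218 + 23 = -17195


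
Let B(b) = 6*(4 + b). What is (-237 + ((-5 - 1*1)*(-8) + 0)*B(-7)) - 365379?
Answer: -366480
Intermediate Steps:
B(b) = 24 + 6*b
(-237 + ((-5 - 1*1)*(-8) + 0)*B(-7)) - 365379 = (-237 + ((-5 - 1*1)*(-8) + 0)*(24 + 6*(-7))) - 365379 = (-237 + ((-5 - 1)*(-8) + 0)*(24 - 42)) - 365379 = (-237 + (-6*(-8) + 0)*(-18)) - 365379 = (-237 + (48 + 0)*(-18)) - 365379 = (-237 + 48*(-18)) - 365379 = (-237 - 864) - 365379 = -1101 - 365379 = -366480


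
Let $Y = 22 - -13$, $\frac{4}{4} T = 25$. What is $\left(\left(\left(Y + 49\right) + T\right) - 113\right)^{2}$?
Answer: $16$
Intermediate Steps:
$T = 25$
$Y = 35$ ($Y = 22 + 13 = 35$)
$\left(\left(\left(Y + 49\right) + T\right) - 113\right)^{2} = \left(\left(\left(35 + 49\right) + 25\right) - 113\right)^{2} = \left(\left(84 + 25\right) - 113\right)^{2} = \left(109 - 113\right)^{2} = \left(-4\right)^{2} = 16$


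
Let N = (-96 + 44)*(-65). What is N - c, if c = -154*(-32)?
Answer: -1548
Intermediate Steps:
N = 3380 (N = -52*(-65) = 3380)
c = 4928
N - c = 3380 - 1*4928 = 3380 - 4928 = -1548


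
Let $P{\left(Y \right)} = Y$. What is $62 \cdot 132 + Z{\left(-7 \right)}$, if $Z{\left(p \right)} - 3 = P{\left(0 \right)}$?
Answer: $8187$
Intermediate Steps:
$Z{\left(p \right)} = 3$ ($Z{\left(p \right)} = 3 + 0 = 3$)
$62 \cdot 132 + Z{\left(-7 \right)} = 62 \cdot 132 + 3 = 8184 + 3 = 8187$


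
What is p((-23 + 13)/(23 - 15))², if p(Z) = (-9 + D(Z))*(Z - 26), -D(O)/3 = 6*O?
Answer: 8661249/64 ≈ 1.3533e+5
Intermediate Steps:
D(O) = -18*O
p(Z) = (-26 + Z)*(-9 - 18*Z) (p(Z) = (-9 - 18*Z)*(Z - 26) = (-9 - 18*Z)*(-26 + Z) = (-26 + Z)*(-9 - 18*Z))
p((-23 + 13)/(23 - 15))² = (234 - 18*(-23 + 13)²/(23 - 15)² + 459*((-23 + 13)/(23 - 15)))² = (234 - 18*(-10/8)² + 459*(-10/8))² = (234 - 18*(-10*⅛)² + 459*(-10*⅛))² = (234 - 18*(-5/4)² + 459*(-5/4))² = (234 - 18*25/16 - 2295/4)² = (234 - 225/8 - 2295/4)² = (-2943/8)² = 8661249/64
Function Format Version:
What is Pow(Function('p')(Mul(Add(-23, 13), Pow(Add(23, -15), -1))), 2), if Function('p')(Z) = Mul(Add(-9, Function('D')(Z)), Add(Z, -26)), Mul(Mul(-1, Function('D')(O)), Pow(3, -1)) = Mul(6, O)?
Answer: Rational(8661249, 64) ≈ 1.3533e+5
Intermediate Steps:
Function('D')(O) = Mul(-18, O) (Function('D')(O) = Mul(-3, Mul(6, O)) = Mul(-18, O))
Function('p')(Z) = Mul(Add(-26, Z), Add(-9, Mul(-18, Z))) (Function('p')(Z) = Mul(Add(-9, Mul(-18, Z)), Add(Z, -26)) = Mul(Add(-9, Mul(-18, Z)), Add(-26, Z)) = Mul(Add(-26, Z), Add(-9, Mul(-18, Z))))
Pow(Function('p')(Mul(Add(-23, 13), Pow(Add(23, -15), -1))), 2) = Pow(Add(234, Mul(-18, Pow(Mul(Add(-23, 13), Pow(Add(23, -15), -1)), 2)), Mul(459, Mul(Add(-23, 13), Pow(Add(23, -15), -1)))), 2) = Pow(Add(234, Mul(-18, Pow(Mul(-10, Pow(8, -1)), 2)), Mul(459, Mul(-10, Pow(8, -1)))), 2) = Pow(Add(234, Mul(-18, Pow(Mul(-10, Rational(1, 8)), 2)), Mul(459, Mul(-10, Rational(1, 8)))), 2) = Pow(Add(234, Mul(-18, Pow(Rational(-5, 4), 2)), Mul(459, Rational(-5, 4))), 2) = Pow(Add(234, Mul(-18, Rational(25, 16)), Rational(-2295, 4)), 2) = Pow(Add(234, Rational(-225, 8), Rational(-2295, 4)), 2) = Pow(Rational(-2943, 8), 2) = Rational(8661249, 64)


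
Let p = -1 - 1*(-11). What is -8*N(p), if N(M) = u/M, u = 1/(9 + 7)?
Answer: -1/20 ≈ -0.050000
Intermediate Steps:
p = 10 (p = -1 + 11 = 10)
u = 1/16 ≈ 0.062500
N(M) = 1/(16*M)
-8*N(p) = -1/(2*10) = -8*1/160 = -1/20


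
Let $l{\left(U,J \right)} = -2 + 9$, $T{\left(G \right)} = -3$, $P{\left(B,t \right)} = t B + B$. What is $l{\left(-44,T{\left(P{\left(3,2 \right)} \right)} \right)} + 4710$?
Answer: $4717$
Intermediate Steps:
$P{\left(B,t \right)} = B + B t$ ($P{\left(B,t \right)} = B t + B = B + B t$)
$l{\left(U,J \right)} = 7$
$l{\left(-44,T{\left(P{\left(3,2 \right)} \right)} \right)} + 4710 = 7 + 4710 = 4717$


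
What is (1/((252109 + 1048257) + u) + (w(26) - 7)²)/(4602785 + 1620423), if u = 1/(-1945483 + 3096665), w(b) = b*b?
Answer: 669979989279358075/9315880581900682504 ≈ 0.071918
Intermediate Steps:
w(b) = b²
u = 1/1151182 ≈ 8.6867e-7
(1/((252109 + 1048257) + u) + (w(26) - 7)²)/(4602785 + 1620423) = (1/((252109 + 1048257) + 1/1151182) + (26² - 7)²)/(4602785 + 1620423) = (1/(1300366 + 1/1151182) + (676 - 7)²)/6223208 = (1/(1496957932613/1151182) + 669²)*(1/6223208) = (1151182/1496957932613 + 447561)*(1/6223208) = (669979989279358075/1496957932613)*(1/6223208) = 669979989279358075/9315880581900682504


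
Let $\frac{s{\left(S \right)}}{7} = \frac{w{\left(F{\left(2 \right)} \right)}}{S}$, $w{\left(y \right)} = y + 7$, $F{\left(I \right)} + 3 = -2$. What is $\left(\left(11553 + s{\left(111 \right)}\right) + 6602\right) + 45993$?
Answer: $\frac{7120442}{111} \approx 64148.0$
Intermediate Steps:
$F{\left(I \right)} = -5$ ($F{\left(I \right)} = -3 - 2 = -5$)
$w{\left(y \right)} = 7 + y$
$s{\left(S \right)} = \frac{14}{S}$ ($s{\left(S \right)} = 7 \frac{7 - 5}{S} = 7 \frac{2}{S} = \frac{14}{S}$)
$\left(\left(11553 + s{\left(111 \right)}\right) + 6602\right) + 45993 = \left(\left(11553 + \frac{14}{111}\right) + 6602\right) + 45993 = \left(\frac{1282397}{111} + 6602\right) + 45993 = \frac{2015219}{111} + 45993 = \frac{7120442}{111}$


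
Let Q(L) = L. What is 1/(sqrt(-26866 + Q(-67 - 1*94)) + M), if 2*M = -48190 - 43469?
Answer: -61106/2800493463 - 4*I*sqrt(3003)/2800493463 ≈ -2.182e-5 - 7.8271e-8*I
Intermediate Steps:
M = -91659/2 (M = (-48190 - 43469)/2 = (1/2)*(-91659) = -91659/2 ≈ -45830.)
1/(sqrt(-26866 + Q(-67 - 1*94)) + M) = 1/(sqrt(-26866 + (-67 - 1*94)) - 91659/2) = 1/(sqrt(-26866 + (-67 - 94)) - 91659/2) = 1/(sqrt(-26866 - 161) - 91659/2) = 1/(sqrt(-27027) - 91659/2) = 1/(3*I*sqrt(3003) - 91659/2) = 1/(-91659/2 + 3*I*sqrt(3003))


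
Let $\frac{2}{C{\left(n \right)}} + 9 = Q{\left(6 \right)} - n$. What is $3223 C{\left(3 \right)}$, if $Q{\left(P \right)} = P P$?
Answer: $\frac{3223}{12} \approx 268.58$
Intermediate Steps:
$Q{\left(P \right)} = P^{2}$
$C{\left(n \right)} = \frac{2}{27 - n}$ ($C{\left(n \right)} = \frac{2}{-9 - \left(-36 + n\right)} = \frac{2}{27 - n}$)
$3223 C{\left(3 \right)} = 3223 \left(- \frac{2}{-27 + 3}\right) = 3223 \left(- \frac{2}{-24}\right) = 3223 \left(\left(-2\right) \left(- \frac{1}{24}\right)\right) = 3223 \cdot \frac{1}{12} = \frac{3223}{12}$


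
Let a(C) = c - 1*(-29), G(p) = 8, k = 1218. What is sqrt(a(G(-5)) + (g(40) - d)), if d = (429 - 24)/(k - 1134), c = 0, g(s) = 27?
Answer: sqrt(10031)/14 ≈ 7.1539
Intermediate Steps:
a(C) = 29 (a(C) = 0 - 1*(-29) = 0 + 29 = 29)
d = 135/28 (d = (429 - 24)/(1218 - 1134) = 405/84 = 405*(1/84) = 135/28 ≈ 4.8214)
sqrt(a(G(-5)) + (g(40) - d)) = sqrt(29 + (27 - 1*135/28)) = sqrt(29 + (27 - 135/28)) = sqrt(29 + 621/28) = sqrt(1433/28) = sqrt(10031)/14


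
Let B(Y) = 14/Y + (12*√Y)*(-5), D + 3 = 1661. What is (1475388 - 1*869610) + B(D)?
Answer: 502189969/829 - 60*√1658 ≈ 6.0334e+5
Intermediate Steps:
D = 1658 (D = -3 + 1661 = 1658)
B(Y) = -60*√Y + 14/Y (B(Y) = 14/Y - 60*√Y = -60*√Y + 14/Y)
(1475388 - 1*869610) + B(D) = (1475388 - 1*869610) + 2*(7 - 49740*√1658)/1658 = (1475388 - 869610) + 2*(1/1658)*(7 - 49740*√1658) = 605778 + 2*(1/1658)*(7 - 49740*√1658) = 605778 + (7/829 - 60*√1658) = 502189969/829 - 60*√1658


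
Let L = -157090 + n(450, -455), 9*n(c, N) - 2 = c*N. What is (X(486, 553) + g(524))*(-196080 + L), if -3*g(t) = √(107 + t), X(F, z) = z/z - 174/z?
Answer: -1282262362/4977 + 3383278*√631/27 ≈ 2.8900e+6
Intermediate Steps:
n(c, N) = 2/9 + N*c/9 (n(c, N) = 2/9 + (c*N)/9 = 2/9 + (N*c)/9 = 2/9 + N*c/9)
X(F, z) = 1 - 174/z
g(t) = -√(107 + t)/3
L = -1618558/9 (L = -157090 + (2/9 + (⅑)*(-455)*450) = -157090 + (2/9 - 22750) = -157090 - 204748/9 = -1618558/9 ≈ -1.7984e+5)
(X(486, 553) + g(524))*(-196080 + L) = ((-174 + 553)/553 - √(107 + 524)/3)*(-196080 - 1618558/9) = ((1/553)*379 - √631/3)*(-3383278/9) = (379/553 - √631/3)*(-3383278/9) = -1282262362/4977 + 3383278*√631/27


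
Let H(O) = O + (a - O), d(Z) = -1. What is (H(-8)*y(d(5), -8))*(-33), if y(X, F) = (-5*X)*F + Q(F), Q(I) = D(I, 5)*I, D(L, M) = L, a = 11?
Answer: -8712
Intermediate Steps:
Q(I) = I**2 (Q(I) = I*I = I**2)
y(X, F) = F**2 - 5*F*X (y(X, F) = (-5*X)*F + F**2 = -5*F*X + F**2 = F**2 - 5*F*X)
H(O) = 11 (H(O) = O + (11 - O) = 11)
(H(-8)*y(d(5), -8))*(-33) = (11*(-8*(-8 - 5*(-1))))*(-33) = (11*(-8*(-8 + 5)))*(-33) = (11*(-8*(-3)))*(-33) = (11*24)*(-33) = 264*(-33) = -8712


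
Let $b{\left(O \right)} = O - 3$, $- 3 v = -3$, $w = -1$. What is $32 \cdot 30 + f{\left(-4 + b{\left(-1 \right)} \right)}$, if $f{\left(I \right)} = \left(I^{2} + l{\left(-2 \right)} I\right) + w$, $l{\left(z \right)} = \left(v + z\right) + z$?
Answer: $1047$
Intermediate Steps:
$v = 1$ ($v = \left(- \frac{1}{3}\right) \left(-3\right) = 1$)
$l{\left(z \right)} = 1 + 2 z$ ($l{\left(z \right)} = \left(1 + z\right) + z = 1 + 2 z$)
$b{\left(O \right)} = -3 + O$
$f{\left(I \right)} = -1 + I^{2} - 3 I$ ($f{\left(I \right)} = \left(I^{2} + \left(1 + 2 \left(-2\right)\right) I\right) - 1 = \left(I^{2} + \left(1 - 4\right) I\right) - 1 = \left(I^{2} - 3 I\right) - 1 = -1 + I^{2} - 3 I$)
$32 \cdot 30 + f{\left(-4 + b{\left(-1 \right)} \right)} = 32 \cdot 30 - \left(1 - \left(-4 - 4\right)^{2} + 3 \left(-4 - 4\right)\right) = 960 - \left(1 - \left(-4 - 4\right)^{2} + 3 \left(-4 - 4\right)\right) = 960 - \left(-23 - 64\right) = 960 + \left(-1 + 64 + 24\right) = 960 + 87 = 1047$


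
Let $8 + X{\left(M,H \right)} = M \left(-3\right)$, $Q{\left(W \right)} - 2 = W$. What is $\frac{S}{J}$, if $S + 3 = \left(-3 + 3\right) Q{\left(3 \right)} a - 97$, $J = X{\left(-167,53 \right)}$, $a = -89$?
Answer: $- \frac{100}{493} \approx -0.20284$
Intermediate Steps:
$Q{\left(W \right)} = 2 + W$
$X{\left(M,H \right)} = -8 - 3 M$ ($X{\left(M,H \right)} = -8 + M \left(-3\right) = -8 - 3 M$)
$J = 493$ ($J = -8 - -501 = -8 + 501 = 493$)
$S = -100$ ($S = -3 - \left(97 - \left(-3 + 3\right) \left(2 + 3\right) \left(-89\right)\right) = -3 - \left(97 - 0 \cdot 5 \left(-89\right)\right) = -3 + \left(0 \left(-89\right) - 97\right) = -3 + \left(0 - 97\right) = -3 - 97 = -100$)
$\frac{S}{J} = - \frac{100}{493}$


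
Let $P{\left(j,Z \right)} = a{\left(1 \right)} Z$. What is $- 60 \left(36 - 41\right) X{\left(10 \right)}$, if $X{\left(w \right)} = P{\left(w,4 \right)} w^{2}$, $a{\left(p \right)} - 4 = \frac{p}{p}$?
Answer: $600000$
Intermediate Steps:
$a{\left(p \right)} = 5$ ($a{\left(p \right)} = 4 + \frac{p}{p} = 4 + 1 = 5$)
$P{\left(j,Z \right)} = 5 Z$
$X{\left(w \right)} = 20 w^{2}$ ($X{\left(w \right)} = 5 \cdot 4 w^{2} = 20 w^{2}$)
$- 60 \left(36 - 41\right) X{\left(10 \right)} = - 60 \left(36 - 41\right) 20 \cdot 10^{2} = - 60 \left(36 - 41\right) 20 \cdot 100 = \left(-60\right) \left(-5\right) 2000 = 300 \cdot 2000 = 600000$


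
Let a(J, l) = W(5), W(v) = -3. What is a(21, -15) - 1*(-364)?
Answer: 361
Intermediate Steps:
a(J, l) = -3
a(21, -15) - 1*(-364) = -3 - 1*(-364) = -3 + 364 = 361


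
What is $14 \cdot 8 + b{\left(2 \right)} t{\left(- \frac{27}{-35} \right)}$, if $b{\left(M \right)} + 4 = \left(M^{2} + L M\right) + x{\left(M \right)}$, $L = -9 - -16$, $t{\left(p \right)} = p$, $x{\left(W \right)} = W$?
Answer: $\frac{4352}{35} \approx 124.34$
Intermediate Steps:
$L = 7$ ($L = -9 + 16 = 7$)
$b{\left(M \right)} = -4 + M^{2} + 8 M$ ($b{\left(M \right)} = -4 + \left(\left(M^{2} + 7 M\right) + M\right) = -4 + \left(M^{2} + 8 M\right) = -4 + M^{2} + 8 M$)
$14 \cdot 8 + b{\left(2 \right)} t{\left(- \frac{27}{-35} \right)} = 14 \cdot 8 + \left(-4 + 2^{2} + 8 \cdot 2\right) \left(- \frac{27}{-35}\right) = 112 + \left(-4 + 4 + 16\right) \left(\left(-27\right) \left(- \frac{1}{35}\right)\right) = 112 + 16 \cdot \frac{27}{35} = 112 + \frac{432}{35} = \frac{4352}{35}$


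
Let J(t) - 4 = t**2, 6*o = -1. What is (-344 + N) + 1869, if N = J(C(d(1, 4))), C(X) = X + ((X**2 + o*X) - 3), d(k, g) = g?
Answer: 16162/9 ≈ 1795.8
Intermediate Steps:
o = -1/6 (o = (1/6)*(-1) = -1/6 ≈ -0.16667)
C(X) = -3 + X**2 + 5*X/6 (C(X) = X + ((X**2 - X/6) - 3) = X + (-3 + X**2 - X/6) = -3 + X**2 + 5*X/6)
J(t) = 4 + t**2
N = 2437/9 (N = 4 + (-3 + 4**2 + (5/6)*4)**2 = 4 + (-3 + 16 + 10/3)**2 = 4 + (49/3)**2 = 4 + 2401/9 = 2437/9 ≈ 270.78)
(-344 + N) + 1869 = (-344 + 2437/9) + 1869 = -659/9 + 1869 = 16162/9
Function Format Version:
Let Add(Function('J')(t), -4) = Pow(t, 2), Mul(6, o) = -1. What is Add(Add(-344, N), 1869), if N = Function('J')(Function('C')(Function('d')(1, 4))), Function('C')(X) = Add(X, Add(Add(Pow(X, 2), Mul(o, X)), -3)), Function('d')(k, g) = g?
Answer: Rational(16162, 9) ≈ 1795.8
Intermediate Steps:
o = Rational(-1, 6) (o = Mul(Rational(1, 6), -1) = Rational(-1, 6) ≈ -0.16667)
Function('C')(X) = Add(-3, Pow(X, 2), Mul(Rational(5, 6), X)) (Function('C')(X) = Add(X, Add(Add(Pow(X, 2), Mul(Rational(-1, 6), X)), -3)) = Add(X, Add(-3, Pow(X, 2), Mul(Rational(-1, 6), X))) = Add(-3, Pow(X, 2), Mul(Rational(5, 6), X)))
Function('J')(t) = Add(4, Pow(t, 2))
N = Rational(2437, 9) (N = Add(4, Pow(Add(-3, Pow(4, 2), Mul(Rational(5, 6), 4)), 2)) = Add(4, Pow(Add(-3, 16, Rational(10, 3)), 2)) = Add(4, Pow(Rational(49, 3), 2)) = Add(4, Rational(2401, 9)) = Rational(2437, 9) ≈ 270.78)
Add(Add(-344, N), 1869) = Add(Add(-344, Rational(2437, 9)), 1869) = Add(Rational(-659, 9), 1869) = Rational(16162, 9)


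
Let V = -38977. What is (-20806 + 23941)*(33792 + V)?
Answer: -16254975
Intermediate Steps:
(-20806 + 23941)*(33792 + V) = (-20806 + 23941)*(33792 - 38977) = 3135*(-5185) = -16254975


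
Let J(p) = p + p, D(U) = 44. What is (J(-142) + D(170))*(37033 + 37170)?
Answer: -17808720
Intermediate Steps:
J(p) = 2*p
(J(-142) + D(170))*(37033 + 37170) = (2*(-142) + 44)*(37033 + 37170) = (-284 + 44)*74203 = -240*74203 = -17808720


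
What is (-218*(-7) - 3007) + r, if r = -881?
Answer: -2362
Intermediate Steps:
(-218*(-7) - 3007) + r = (-218*(-7) - 3007) - 881 = (1526 - 3007) - 881 = -1481 - 881 = -2362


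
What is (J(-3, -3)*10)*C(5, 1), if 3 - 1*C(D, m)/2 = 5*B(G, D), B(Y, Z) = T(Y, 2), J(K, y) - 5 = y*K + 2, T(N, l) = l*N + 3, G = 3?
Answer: -13440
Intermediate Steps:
T(N, l) = 3 + N*l (T(N, l) = N*l + 3 = 3 + N*l)
J(K, y) = 7 + K*y (J(K, y) = 5 + (y*K + 2) = 5 + (K*y + 2) = 5 + (2 + K*y) = 7 + K*y)
B(Y, Z) = 3 + 2*Y (B(Y, Z) = 3 + Y*2 = 3 + 2*Y)
C(D, m) = -84 (C(D, m) = 6 - 10*(3 + 2*3) = 6 - 10*(3 + 6) = 6 - 10*9 = 6 - 2*45 = 6 - 90 = -84)
(J(-3, -3)*10)*C(5, 1) = ((7 - 3*(-3))*10)*(-84) = ((7 + 9)*10)*(-84) = (16*10)*(-84) = 160*(-84) = -13440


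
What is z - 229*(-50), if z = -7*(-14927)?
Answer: 115939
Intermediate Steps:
z = 104489
z - 229*(-50) = 104489 - 229*(-50) = 104489 - 1*(-11450) = 104489 + 11450 = 115939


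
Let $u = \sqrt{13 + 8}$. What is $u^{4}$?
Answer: $441$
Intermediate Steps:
$u = \sqrt{21} \approx 4.5826$
$u^{4} = \left(\sqrt{21}\right)^{4} = 441$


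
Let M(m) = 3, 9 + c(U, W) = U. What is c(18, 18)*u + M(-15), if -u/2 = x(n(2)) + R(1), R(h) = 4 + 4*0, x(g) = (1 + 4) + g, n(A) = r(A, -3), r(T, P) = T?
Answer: -195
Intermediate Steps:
c(U, W) = -9 + U
n(A) = A
x(g) = 5 + g
R(h) = 4 (R(h) = 4 + 0 = 4)
u = -22 (u = -2*((5 + 2) + 4) = -2*(7 + 4) = -2*11 = -22)
c(18, 18)*u + M(-15) = (-9 + 18)*(-22) + 3 = 9*(-22) + 3 = -198 + 3 = -195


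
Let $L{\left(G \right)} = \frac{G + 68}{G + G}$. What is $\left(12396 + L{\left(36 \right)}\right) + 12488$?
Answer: $\frac{223969}{9} \approx 24885.0$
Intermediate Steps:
$L{\left(G \right)} = \frac{68 + G}{2 G}$
$\left(12396 + L{\left(36 \right)}\right) + 12488 = \left(12396 + \frac{68 + 36}{2 \cdot 36}\right) + 12488 = \left(12396 + \frac{1}{2} \cdot \frac{1}{36} \cdot 104\right) + 12488 = \left(12396 + \frac{13}{9}\right) + 12488 = \frac{111577}{9} + 12488 = \frac{223969}{9}$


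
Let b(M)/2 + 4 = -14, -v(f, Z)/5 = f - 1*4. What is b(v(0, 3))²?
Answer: 1296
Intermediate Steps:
v(f, Z) = 20 - 5*f (v(f, Z) = -5*(f - 1*4) = -5*(f - 4) = -5*(-4 + f) = 20 - 5*f)
b(M) = -36 (b(M) = -8 + 2*(-14) = -8 - 28 = -36)
b(v(0, 3))² = (-36)² = 1296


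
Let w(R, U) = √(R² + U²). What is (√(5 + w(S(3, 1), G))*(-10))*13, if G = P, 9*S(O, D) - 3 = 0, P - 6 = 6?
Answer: -130*√(45 + 3*√1297)/3 ≈ -536.08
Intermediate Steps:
P = 12 (P = 6 + 6 = 12)
S(O, D) = ⅓ (S(O, D) = ⅓ + (⅑)*0 = ⅓ + 0 = ⅓)
G = 12
(√(5 + w(S(3, 1), G))*(-10))*13 = (√(5 + √((⅓)² + 12²))*(-10))*13 = (√(5 + √(⅑ + 144))*(-10))*13 = (√(5 + √(1297/9))*(-10))*13 = (√(5 + √1297/3)*(-10))*13 = -10*√(5 + √1297/3)*13 = -130*√(5 + √1297/3)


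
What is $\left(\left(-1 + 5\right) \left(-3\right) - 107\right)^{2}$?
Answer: $14161$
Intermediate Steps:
$\left(\left(-1 + 5\right) \left(-3\right) - 107\right)^{2} = \left(4 \left(-3\right) - 107\right)^{2} = \left(-12 - 107\right)^{2} = \left(-119\right)^{2} = 14161$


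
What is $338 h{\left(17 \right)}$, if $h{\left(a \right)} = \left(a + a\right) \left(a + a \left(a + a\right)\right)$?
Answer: $6837740$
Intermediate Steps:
$h{\left(a \right)} = 2 a \left(a + 2 a^{2}\right)$ ($h{\left(a \right)} = 2 a \left(a + a 2 a\right) = 2 a \left(a + 2 a^{2}\right)$)
$338 h{\left(17 \right)} = 338 \cdot 17^{2} \left(2 + 4 \cdot 17\right) = 338 \cdot 289 \left(2 + 68\right) = 338 \cdot 289 \cdot 70 = 338 \cdot 20230 = 6837740$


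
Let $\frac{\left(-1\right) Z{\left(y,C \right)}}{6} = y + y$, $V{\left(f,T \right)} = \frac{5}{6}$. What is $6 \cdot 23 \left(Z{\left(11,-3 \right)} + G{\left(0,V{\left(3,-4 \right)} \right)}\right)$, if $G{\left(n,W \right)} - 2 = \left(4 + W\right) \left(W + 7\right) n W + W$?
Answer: $-17825$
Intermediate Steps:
$V{\left(f,T \right)} = \frac{5}{6}$ ($V{\left(f,T \right)} = 5 \cdot \frac{1}{6} = \frac{5}{6}$)
$Z{\left(y,C \right)} = - 12 y$ ($Z{\left(y,C \right)} = - 6 \left(y + y\right) = - 6 \cdot 2 y = - 12 y$)
$G{\left(n,W \right)} = 2 + W + W n \left(4 + W\right) \left(7 + W\right)$ ($G{\left(n,W \right)} = 2 + \left(\left(4 + W\right) \left(W + 7\right) n W + W\right) = 2 + \left(\left(4 + W\right) \left(7 + W\right) n W + W\right) = 2 + \left(n \left(4 + W\right) \left(7 + W\right) W + W\right) = 2 + \left(W n \left(4 + W\right) \left(7 + W\right) + W\right) = 2 + \left(W + W n \left(4 + W\right) \left(7 + W\right)\right) = 2 + W + W n \left(4 + W\right) \left(7 + W\right)$)
$6 \cdot 23 \left(Z{\left(11,-3 \right)} + G{\left(0,V{\left(3,-4 \right)} \right)}\right) = 6 \cdot 23 \left(\left(-12\right) 11 + \left(2 + \frac{5}{6} + 0 \left(\frac{5}{6}\right)^{3} + 11 \cdot 0 \left(\frac{5}{6}\right)^{2} + 28 \cdot \frac{5}{6} \cdot 0\right)\right) = 138 \left(-132 + \left(2 + \frac{5}{6} + 0 \cdot \frac{125}{216} + 11 \cdot 0 \cdot \frac{25}{36} + 0\right)\right) = 138 \left(-132 + \left(2 + \frac{5}{6} + 0 + 0 + 0\right)\right) = 138 \left(-132 + \frac{17}{6}\right) = 138 \left(- \frac{775}{6}\right) = -17825$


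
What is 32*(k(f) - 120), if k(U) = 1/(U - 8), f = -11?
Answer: -72992/19 ≈ -3841.7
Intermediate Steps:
k(U) = 1/(-8 + U)
32*(k(f) - 120) = 32*(1/(-8 - 11) - 120) = 32*(1/(-19) - 120) = 32*(-1/19 - 120) = 32*(-2281/19) = -72992/19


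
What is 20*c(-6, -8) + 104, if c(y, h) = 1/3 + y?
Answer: -28/3 ≈ -9.3333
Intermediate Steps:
c(y, h) = 1/3 + y (c(y, h) = 1*(1/3) + y = 1/3 + y)
20*c(-6, -8) + 104 = 20*(1/3 - 6) + 104 = 20*(-17/3) + 104 = -340/3 + 104 = -28/3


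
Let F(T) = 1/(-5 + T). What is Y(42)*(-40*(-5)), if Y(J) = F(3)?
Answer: -100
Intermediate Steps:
Y(J) = -½ (Y(J) = 1/(-5 + 3) = 1/(-2) = -½)
Y(42)*(-40*(-5)) = -(-20)*(-5) = -½*200 = -100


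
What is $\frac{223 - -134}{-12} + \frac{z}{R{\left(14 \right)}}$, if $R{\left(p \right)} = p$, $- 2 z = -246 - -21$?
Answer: $- \frac{152}{7} \approx -21.714$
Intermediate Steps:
$z = \frac{225}{2}$ ($z = - \frac{-246 - -21}{2} = - \frac{-246 + 21}{2} = \left(- \frac{1}{2}\right) \left(-225\right) = \frac{225}{2} \approx 112.5$)
$\frac{223 - -134}{-12} + \frac{z}{R{\left(14 \right)}} = \frac{223 - -134}{-12} + \frac{225}{2 \cdot 14} = \left(223 + 134\right) \left(- \frac{1}{12}\right) + \frac{225}{2} \cdot \frac{1}{14} = 357 \left(- \frac{1}{12}\right) + \frac{225}{28} = - \frac{119}{4} + \frac{225}{28} = - \frac{152}{7}$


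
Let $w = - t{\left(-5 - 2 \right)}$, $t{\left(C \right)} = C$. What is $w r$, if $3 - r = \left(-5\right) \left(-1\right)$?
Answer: $-14$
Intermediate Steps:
$r = -2$ ($r = 3 - \left(-5\right) \left(-1\right) = 3 - 5 = -2$)
$w = 7$ ($w = - (-5 - 2) = \left(-1\right) \left(-7\right) = 7$)
$w r = 7 \left(-2\right) = -14$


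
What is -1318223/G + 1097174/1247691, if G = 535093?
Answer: -1057644845911/667630720263 ≈ -1.5842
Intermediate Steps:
-1318223/G + 1097174/1247691 = -1318223/535093 + 1097174/1247691 = -1057644845911/667630720263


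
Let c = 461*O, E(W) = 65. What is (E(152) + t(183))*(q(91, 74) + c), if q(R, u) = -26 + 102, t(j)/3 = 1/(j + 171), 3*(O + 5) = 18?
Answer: 4119327/118 ≈ 34910.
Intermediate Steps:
O = 1 (O = -5 + (⅓)*18 = -5 + 6 = 1)
t(j) = 3/(171 + j) (t(j) = 3/(j + 171) = 3/(171 + j))
q(R, u) = 76
c = 461 (c = 461*1 = 461)
(E(152) + t(183))*(q(91, 74) + c) = (65 + 3/(171 + 183))*(76 + 461) = (65 + 3/354)*537 = (65 + 3*(1/354))*537 = (65 + 1/118)*537 = (7671/118)*537 = 4119327/118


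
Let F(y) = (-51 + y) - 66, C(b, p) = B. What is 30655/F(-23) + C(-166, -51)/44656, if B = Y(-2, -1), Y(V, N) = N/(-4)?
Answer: -273785929/1250368 ≈ -218.96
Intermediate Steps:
Y(V, N) = -N/4 (Y(V, N) = N*(-¼) = -N/4)
B = ¼ (B = -¼*(-1) = ¼ ≈ 0.25000)
C(b, p) = ¼
F(y) = -117 + y
30655/F(-23) + C(-166, -51)/44656 = 30655/(-117 - 23) + (¼)/44656 = 30655/(-140) + (¼)*(1/44656) = 30655*(-1/140) + 1/178624 = -6131/28 + 1/178624 = -273785929/1250368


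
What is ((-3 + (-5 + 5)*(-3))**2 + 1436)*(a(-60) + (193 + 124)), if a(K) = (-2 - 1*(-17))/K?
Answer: 1830815/4 ≈ 4.5770e+5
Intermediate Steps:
a(K) = 15/K (a(K) = (-2 + 17)/K = 15/K)
((-3 + (-5 + 5)*(-3))**2 + 1436)*(a(-60) + (193 + 124)) = ((-3 + (-5 + 5)*(-3))**2 + 1436)*(15/(-60) + (193 + 124)) = ((-3 + 0*(-3))**2 + 1436)*(15*(-1/60) + 317) = ((-3 + 0)**2 + 1436)*(-1/4 + 317) = ((-3)**2 + 1436)*(1267/4) = (9 + 1436)*(1267/4) = 1445*(1267/4) = 1830815/4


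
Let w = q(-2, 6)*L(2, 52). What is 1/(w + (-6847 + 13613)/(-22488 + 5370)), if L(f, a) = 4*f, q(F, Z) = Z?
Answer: 8559/407449 ≈ 0.021006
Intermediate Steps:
w = 48 (w = 6*(4*2) = 6*8 = 48)
1/(w + (-6847 + 13613)/(-22488 + 5370)) = 1/(48 + (-6847 + 13613)/(-22488 + 5370)) = 1/(48 + 6766/(-17118)) = 1/(48 + 6766*(-1/17118)) = 1/(48 - 3383/8559) = 1/(407449/8559) = 8559/407449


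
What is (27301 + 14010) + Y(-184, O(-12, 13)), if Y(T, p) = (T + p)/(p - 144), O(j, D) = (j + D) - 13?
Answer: 1611178/39 ≈ 41312.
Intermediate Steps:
O(j, D) = -13 + D + j (O(j, D) = (D + j) - 13 = -13 + D + j)
Y(T, p) = (T + p)/(-144 + p)
(27301 + 14010) + Y(-184, O(-12, 13)) = (27301 + 14010) + (-184 + (-13 + 13 - 12))/(-144 + (-13 + 13 - 12)) = 41311 + (-184 - 12)/(-144 - 12) = 41311 - 196/(-156) = 41311 - 1/156*(-196) = 41311 + 49/39 = 1611178/39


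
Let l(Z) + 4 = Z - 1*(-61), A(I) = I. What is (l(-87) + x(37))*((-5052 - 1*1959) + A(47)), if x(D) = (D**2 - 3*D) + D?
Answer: -8809460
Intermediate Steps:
x(D) = D**2 - 2*D
l(Z) = 57 + Z (l(Z) = -4 + (Z - 1*(-61)) = -4 + (Z + 61) = -4 + (61 + Z) = 57 + Z)
(l(-87) + x(37))*((-5052 - 1*1959) + A(47)) = ((57 - 87) + 37*(-2 + 37))*((-5052 - 1*1959) + 47) = (-30 + 37*35)*((-5052 - 1959) + 47) = (-30 + 1295)*(-7011 + 47) = 1265*(-6964) = -8809460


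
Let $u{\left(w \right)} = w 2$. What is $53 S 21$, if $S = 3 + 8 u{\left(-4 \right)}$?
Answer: $-67893$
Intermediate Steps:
$u{\left(w \right)} = 2 w$
$S = -61$ ($S = 3 + 8 \cdot 2 \left(-4\right) = 3 + 8 \left(-8\right) = 3 - 64 = -61$)
$53 S 21 = 53 \left(-61\right) 21 = \left(-3233\right) 21 = -67893$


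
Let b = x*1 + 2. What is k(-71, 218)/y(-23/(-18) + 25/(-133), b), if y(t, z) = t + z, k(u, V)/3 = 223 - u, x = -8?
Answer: -2111508/11755 ≈ -179.63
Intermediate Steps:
b = -6 (b = -8*1 + 2 = -8 + 2 = -6)
k(u, V) = 669 - 3*u (k(u, V) = 3*(223 - u) = 669 - 3*u)
k(-71, 218)/y(-23/(-18) + 25/(-133), b) = (669 - 3*(-71))/((-23/(-18) + 25/(-133)) - 6) = (669 + 213)/((-23*(-1/18) + 25*(-1/133)) - 6) = 882/((23/18 - 25/133) - 6) = 882/(2609/2394 - 6) = 882/(-11755/2394) = 882*(-2394/11755) = -2111508/11755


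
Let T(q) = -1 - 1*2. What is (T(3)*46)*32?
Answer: -4416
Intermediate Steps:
T(q) = -3 (T(q) = -1 - 2 = -3)
(T(3)*46)*32 = -3*46*32 = -138*32 = -4416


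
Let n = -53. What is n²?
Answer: 2809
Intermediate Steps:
n² = (-53)² = 2809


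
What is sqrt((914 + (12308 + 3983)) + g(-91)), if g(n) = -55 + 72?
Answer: sqrt(17222) ≈ 131.23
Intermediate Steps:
g(n) = 17
sqrt((914 + (12308 + 3983)) + g(-91)) = sqrt((914 + (12308 + 3983)) + 17) = sqrt((914 + 16291) + 17) = sqrt(17205 + 17) = sqrt(17222)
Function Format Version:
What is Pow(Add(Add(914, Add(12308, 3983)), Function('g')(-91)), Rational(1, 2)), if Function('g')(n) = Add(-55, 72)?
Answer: Pow(17222, Rational(1, 2)) ≈ 131.23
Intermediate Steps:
Function('g')(n) = 17
Pow(Add(Add(914, Add(12308, 3983)), Function('g')(-91)), Rational(1, 2)) = Pow(Add(Add(914, Add(12308, 3983)), 17), Rational(1, 2)) = Pow(Add(Add(914, 16291), 17), Rational(1, 2)) = Pow(Add(17205, 17), Rational(1, 2)) = Pow(17222, Rational(1, 2))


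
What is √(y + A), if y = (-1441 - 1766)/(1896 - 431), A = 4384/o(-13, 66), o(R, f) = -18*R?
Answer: √54012781745/57135 ≈ 4.0677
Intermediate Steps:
A = 2192/117 (A = 4384/((-18*(-13))) = 4384/234 = 4384*(1/234) = 2192/117 ≈ 18.735)
y = -3207/1465 ≈ -2.1891
√(y + A) = √(-3207/1465 + 2192/117) = √(2836061/171405) = √54012781745/57135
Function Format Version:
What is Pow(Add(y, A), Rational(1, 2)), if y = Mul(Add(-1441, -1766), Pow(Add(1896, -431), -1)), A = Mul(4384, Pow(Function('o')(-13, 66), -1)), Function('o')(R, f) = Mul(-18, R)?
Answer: Mul(Rational(1, 57135), Pow(54012781745, Rational(1, 2))) ≈ 4.0677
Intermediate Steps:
A = Rational(2192, 117) (A = Mul(4384, Pow(Mul(-18, -13), -1)) = Mul(4384, Pow(234, -1)) = Mul(4384, Rational(1, 234)) = Rational(2192, 117) ≈ 18.735)
y = Rational(-3207, 1465) (y = Mul(-3207, Pow(1465, -1)) = Mul(-3207, Rational(1, 1465)) = Rational(-3207, 1465) ≈ -2.1891)
Pow(Add(y, A), Rational(1, 2)) = Pow(Add(Rational(-3207, 1465), Rational(2192, 117)), Rational(1, 2)) = Pow(Rational(2836061, 171405), Rational(1, 2)) = Mul(Rational(1, 57135), Pow(54012781745, Rational(1, 2)))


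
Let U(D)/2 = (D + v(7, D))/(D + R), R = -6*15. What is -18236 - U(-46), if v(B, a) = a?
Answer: -310035/17 ≈ -18237.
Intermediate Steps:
R = -90
U(D) = 4*D/(-90 + D) (U(D) = 2*((D + D)/(D - 90)) = 2*((2*D)/(-90 + D)) = 2*(2*D/(-90 + D)) = 4*D/(-90 + D))
-18236 - U(-46) = -18236 - 4*(-46)/(-90 - 46) = -18236 - 4*(-46)/(-136) = -18236 - 4*(-46)*(-1)/136 = -18236 - 1*23/17 = -18236 - 23/17 = -310035/17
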